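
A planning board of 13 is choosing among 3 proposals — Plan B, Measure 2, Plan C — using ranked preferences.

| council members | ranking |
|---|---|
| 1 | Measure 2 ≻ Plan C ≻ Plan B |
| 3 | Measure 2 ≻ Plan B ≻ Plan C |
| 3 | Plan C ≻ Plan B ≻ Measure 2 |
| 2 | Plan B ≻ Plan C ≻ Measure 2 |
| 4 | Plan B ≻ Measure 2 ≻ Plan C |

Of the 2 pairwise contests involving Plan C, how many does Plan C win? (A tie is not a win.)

Plan C against each rival (13 council members):
Plan C vs Plan B: Plan B, 9–4.
Plan C vs Measure 2: Measure 2, 8–5.
Plan C beats no one; loses to Plan B, Measure 2 — 0 pairwise wins.

0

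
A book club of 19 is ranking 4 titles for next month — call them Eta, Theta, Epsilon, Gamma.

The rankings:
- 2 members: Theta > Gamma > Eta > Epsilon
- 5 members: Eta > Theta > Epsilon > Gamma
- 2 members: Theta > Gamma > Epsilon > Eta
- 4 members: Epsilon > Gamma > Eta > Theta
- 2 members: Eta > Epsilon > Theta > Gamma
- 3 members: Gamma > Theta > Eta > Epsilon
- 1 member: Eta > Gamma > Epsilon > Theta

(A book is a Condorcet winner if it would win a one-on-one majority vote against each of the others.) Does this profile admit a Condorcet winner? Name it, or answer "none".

none

Pairwise majorities:
Eta vs Theta: Eta, 12–7.
Eta vs Epsilon: Eta wins 13–6.
Eta vs Gamma: Gamma wins 11–8.
Theta vs Epsilon: Theta, 12–7.
Theta–Gamma: Theta 11–8.
Epsilon vs Gamma: Epsilon wins 11–8.
Every book loses at least once (Eta loses to Gamma; Theta loses to Eta; Epsilon loses to Eta; Gamma loses to Theta). The majority relation contains the cycle Eta > Theta > Gamma > Eta, so there is no Condorcet winner.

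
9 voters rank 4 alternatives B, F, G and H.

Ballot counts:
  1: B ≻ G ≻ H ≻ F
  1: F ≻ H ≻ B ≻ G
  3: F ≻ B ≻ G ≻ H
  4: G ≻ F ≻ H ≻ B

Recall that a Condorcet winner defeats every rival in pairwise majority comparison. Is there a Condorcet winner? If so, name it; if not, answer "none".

none

Head-to-head results (9 voters):
B vs F: 1 to 8, F.
B vs G: 5 to 4, B.
B vs H: B preferred on 1+3 = 4 ballots; H wins 5–4.
F vs G: 1+3 = 4 for F, 5 for G — G by 5–4.
F vs H: 1+3+4 = 8 for F, 1 for H — F by 8–1.
G vs H: 1+3+4 = 8 for G, 1 for H — G by 8–1.
No alternative is unbeaten: B loses to F; F loses to G; G loses to B; H loses to F. In particular B beats G beats F beats B is a majority cycle — no Condorcet winner exists.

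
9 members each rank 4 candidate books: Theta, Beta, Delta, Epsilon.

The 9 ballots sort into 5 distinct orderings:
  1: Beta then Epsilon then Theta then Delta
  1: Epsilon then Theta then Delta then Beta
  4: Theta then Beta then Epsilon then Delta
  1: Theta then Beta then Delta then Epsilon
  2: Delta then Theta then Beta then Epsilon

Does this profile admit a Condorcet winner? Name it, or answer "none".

Theta

Pairwise majorities:
Theta vs Beta: Theta, 8–1.
Theta vs Delta: Theta, 7–2.
Theta vs Epsilon: Theta, 7–2.
Beta vs Delta: Beta, 6–3.
Beta vs Epsilon: Beta, 8–1.
Delta vs Epsilon: Epsilon, 6–3.
Theta wins every pairwise contest, so Theta is the Condorcet winner.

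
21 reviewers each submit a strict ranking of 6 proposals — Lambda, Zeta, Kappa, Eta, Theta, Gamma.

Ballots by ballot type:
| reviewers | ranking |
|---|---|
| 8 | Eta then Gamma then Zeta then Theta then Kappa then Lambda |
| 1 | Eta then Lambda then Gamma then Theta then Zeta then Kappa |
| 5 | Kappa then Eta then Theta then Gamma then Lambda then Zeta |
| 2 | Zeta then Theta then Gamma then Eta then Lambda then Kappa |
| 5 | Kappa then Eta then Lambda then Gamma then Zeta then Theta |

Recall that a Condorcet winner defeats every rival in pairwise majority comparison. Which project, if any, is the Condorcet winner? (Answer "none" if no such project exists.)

Eta

Pairwise majorities:
Lambda vs Zeta: Lambda preferred on 1+5+5 = 11 ballots; Lambda wins 11–10.
Lambda vs Kappa: 1+2 = 3 for Lambda, 18 for Kappa — Kappa by 18–3.
Lambda vs Eta: 0 for Lambda, 21 for Eta — Eta by 21–0.
Lambda vs Theta: Lambda preferred on 1+5 = 6 ballots; Theta wins 15–6.
Lambda vs Gamma: 6 to 15, Gamma.
Zeta vs Kappa: Zeta is ranked higher on 8+1+2 = 11 ballots, Kappa on 10. Zeta wins 11–10.
Zeta vs Eta: Zeta preferred on 2 ballots; Eta wins 19–2.
Zeta vs Theta: Zeta preferred on 8+2+5 = 15 ballots; Zeta wins 15–6.
Zeta vs Gamma: 2 for Zeta, 19 for Gamma — Gamma by 19–2.
Kappa vs Eta: Kappa is ranked higher on 5+5 = 10 ballots, Eta on 11. Eta wins 11–10.
Kappa vs Theta: Kappa preferred on 5+5 = 10 ballots; Theta wins 11–10.
Kappa vs Gamma: Kappa is ranked higher on 5+5 = 10 ballots, Gamma on 11. Gamma wins 11–10.
Eta vs Theta: 8+1+5+5 = 19 for Eta, 2 for Theta — Eta by 19–2.
Eta vs Gamma: 8+1+5+5 = 19 for Eta, 2 for Gamma — Eta by 19–2.
Theta vs Gamma: Theta is ranked higher on 5+2 = 7 ballots, Gamma on 14. Gamma wins 14–7.
Eta wins every pairwise contest, so Eta is the Condorcet winner.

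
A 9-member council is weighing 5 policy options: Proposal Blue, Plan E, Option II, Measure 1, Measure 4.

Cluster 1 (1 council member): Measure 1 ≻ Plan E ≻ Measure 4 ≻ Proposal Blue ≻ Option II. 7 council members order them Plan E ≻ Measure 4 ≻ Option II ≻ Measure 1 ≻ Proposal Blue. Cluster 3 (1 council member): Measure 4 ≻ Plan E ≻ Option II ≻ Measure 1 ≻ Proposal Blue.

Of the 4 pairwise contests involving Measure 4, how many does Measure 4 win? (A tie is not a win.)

Measure 4 against each rival (9 council members):
Measure 4–Proposal Blue: Measure 4 9–0.
Measure 4 vs Plan E: 1 to 8, Plan E.
Measure 4 vs Option II: Measure 4 is ranked higher on 1+7+1 = 9 ballots, Option II on 0. Measure 4 wins 9–0.
Measure 4–Measure 1: Measure 4 8–1.
Measure 4 beats Proposal Blue, Option II, Measure 1; loses to Plan E — 3 pairwise wins.

3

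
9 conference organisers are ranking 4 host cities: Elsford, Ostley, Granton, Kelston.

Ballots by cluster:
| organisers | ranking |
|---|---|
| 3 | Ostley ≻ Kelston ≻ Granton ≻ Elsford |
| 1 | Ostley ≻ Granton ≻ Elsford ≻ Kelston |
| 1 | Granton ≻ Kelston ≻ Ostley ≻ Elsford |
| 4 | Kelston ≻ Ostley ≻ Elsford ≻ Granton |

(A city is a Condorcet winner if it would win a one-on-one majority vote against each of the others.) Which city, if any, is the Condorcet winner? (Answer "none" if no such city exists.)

Kelston

Pairwise majorities:
Elsford vs Ostley: Elsford is ranked higher on 0 ballots, Ostley on 9. Ostley wins 9–0.
Elsford vs Granton: Granton, 5–4.
Elsford vs Kelston: 1 for Elsford, 8 for Kelston — Kelston by 8–1.
Ostley vs Granton: Ostley, 8–1.
Ostley vs Kelston: Kelston, 5–4.
Granton–Kelston: Kelston 7–2.
Kelston wins every pairwise contest, so Kelston is the Condorcet winner.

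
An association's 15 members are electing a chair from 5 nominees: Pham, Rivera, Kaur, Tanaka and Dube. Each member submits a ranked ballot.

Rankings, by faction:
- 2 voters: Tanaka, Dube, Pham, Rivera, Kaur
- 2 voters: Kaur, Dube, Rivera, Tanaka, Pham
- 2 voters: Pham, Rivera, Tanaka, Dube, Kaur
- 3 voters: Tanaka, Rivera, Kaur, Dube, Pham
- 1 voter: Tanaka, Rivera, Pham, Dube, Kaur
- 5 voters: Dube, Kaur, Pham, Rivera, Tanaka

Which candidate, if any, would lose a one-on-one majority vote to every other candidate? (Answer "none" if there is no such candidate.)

Head-to-head results (15 voters):
Pham vs Rivera: 9 to 6, Pham.
Pham vs Kaur: Kaur, 10–5.
Pham vs Tanaka: Pham preferred on 2+5 = 7 ballots; Tanaka wins 8–7.
Pham–Dube: Dube 12–3.
Rivera vs Kaur: 8 to 7, Rivera.
Rivera vs Tanaka: 9 to 6, Rivera.
Rivera vs Dube: 2+3+1 = 6 for Rivera, 9 for Dube — Dube by 9–6.
Kaur–Tanaka: Tanaka 8–7.
Kaur vs Dube: 5 to 10, Dube.
Tanaka vs Dube: Tanaka is ranked higher on 2+2+3+1 = 8 ballots, Dube on 7. Tanaka wins 8–7.
Each candidate has at least one pairwise win (Pham beats Rivera; Rivera beats Kaur; Kaur beats Pham; Tanaka beats Pham; Dube beats Pham) — no Condorcet loser.

none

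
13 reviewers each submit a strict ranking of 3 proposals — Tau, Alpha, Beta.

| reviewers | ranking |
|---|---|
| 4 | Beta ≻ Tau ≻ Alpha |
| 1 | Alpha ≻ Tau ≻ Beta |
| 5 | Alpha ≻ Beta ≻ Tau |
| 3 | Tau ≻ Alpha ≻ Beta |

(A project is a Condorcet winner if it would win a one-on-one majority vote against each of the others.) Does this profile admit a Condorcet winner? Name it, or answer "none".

none

Head-to-head results (13 reviewers):
Tau vs Alpha: Tau wins 7–6.
Tau vs Beta: Beta, 9–4.
Alpha–Beta: Alpha 9–4.
Each project drops at least one matchup (Tau loses to Beta; Alpha loses to Tau; Beta loses to Alpha); the cycle Tau > Alpha > Beta > Tau rules out a Condorcet winner.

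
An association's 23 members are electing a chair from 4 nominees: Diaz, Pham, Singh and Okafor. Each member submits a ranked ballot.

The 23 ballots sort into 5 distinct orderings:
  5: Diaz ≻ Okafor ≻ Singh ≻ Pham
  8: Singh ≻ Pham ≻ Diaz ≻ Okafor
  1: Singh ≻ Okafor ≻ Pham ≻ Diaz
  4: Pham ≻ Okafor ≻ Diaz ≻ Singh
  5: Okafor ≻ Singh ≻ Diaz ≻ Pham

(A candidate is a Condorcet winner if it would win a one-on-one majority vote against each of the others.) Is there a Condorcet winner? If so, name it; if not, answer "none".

none

Head-to-head results (23 voters):
Diaz vs Pham: Diaz is ranked higher on 5+5 = 10 ballots, Pham on 13. Pham wins 13–10.
Diaz vs Singh: Diaz preferred on 5+4 = 9 ballots; Singh wins 14–9.
Diaz vs Okafor: Diaz is ranked higher on 5+8 = 13 ballots, Okafor on 10. Diaz wins 13–10.
Pham vs Singh: 4 for Pham, 19 for Singh — Singh by 19–4.
Pham vs Okafor: Pham preferred on 8+4 = 12 ballots; Pham wins 12–11.
Singh vs Okafor: 8+1 = 9 for Singh, 14 for Okafor — Okafor by 14–9.
Every candidate loses at least once (Diaz loses to Pham; Pham loses to Singh; Singh loses to Okafor; Okafor loses to Diaz). The majority relation contains the cycle Diaz → Okafor → Singh → Diaz, so there is no Condorcet winner.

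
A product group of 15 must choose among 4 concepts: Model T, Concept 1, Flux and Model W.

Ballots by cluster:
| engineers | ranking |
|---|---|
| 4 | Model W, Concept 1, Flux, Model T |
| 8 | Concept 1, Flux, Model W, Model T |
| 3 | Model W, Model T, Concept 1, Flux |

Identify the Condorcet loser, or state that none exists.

Head-to-head results (15 engineers):
Model T–Concept 1: Concept 1 12–3.
Model T vs Flux: 3 for Model T, 12 for Flux — Flux by 12–3.
Model T vs Model W: Model T is ranked higher on 0 ballots, Model W on 15. Model W wins 15–0.
Concept 1 vs Flux: 15 to 0, Concept 1.
Concept 1 vs Model W: 8 to 7, Concept 1.
Flux vs Model W: Flux, 8–7.
Model T loses to every other design — it is the Condorcet loser.

Model T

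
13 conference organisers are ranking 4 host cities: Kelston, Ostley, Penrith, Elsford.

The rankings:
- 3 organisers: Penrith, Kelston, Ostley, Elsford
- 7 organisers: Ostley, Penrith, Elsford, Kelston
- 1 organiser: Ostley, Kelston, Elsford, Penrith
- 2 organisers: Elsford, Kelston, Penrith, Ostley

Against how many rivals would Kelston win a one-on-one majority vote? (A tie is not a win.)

Kelston against each rival (13 organisers):
Kelston vs Ostley: 3+2 = 5 for Kelston, 8 for Ostley — Ostley by 8–5.
Kelston vs Penrith: Kelston preferred on 1+2 = 3 ballots; Penrith wins 10–3.
Kelston vs Elsford: Elsford wins 9–4.
Kelston beats no one; loses to Ostley, Penrith, Elsford — 0 pairwise wins.

0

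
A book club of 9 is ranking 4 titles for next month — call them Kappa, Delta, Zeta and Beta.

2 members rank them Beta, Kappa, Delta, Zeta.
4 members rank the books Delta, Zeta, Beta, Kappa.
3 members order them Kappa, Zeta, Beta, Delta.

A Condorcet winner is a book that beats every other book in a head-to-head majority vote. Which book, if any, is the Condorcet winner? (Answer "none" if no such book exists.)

Check each pair by majority over 9 ballots:
Kappa vs Delta: 2+3 = 5 for Kappa, 4 for Delta — Kappa by 5–4.
Kappa vs Zeta: Kappa, 5–4.
Kappa vs Beta: Beta, 6–3.
Delta–Zeta: Delta 6–3.
Delta vs Beta: 4 to 5, Beta.
Zeta vs Beta: Zeta, 7–2.
Every book loses at least once (Kappa loses to Beta; Delta loses to Kappa; Zeta loses to Kappa; Beta loses to Zeta). The majority relation contains the cycle Kappa → Zeta → Beta → Kappa, so there is no Condorcet winner.

none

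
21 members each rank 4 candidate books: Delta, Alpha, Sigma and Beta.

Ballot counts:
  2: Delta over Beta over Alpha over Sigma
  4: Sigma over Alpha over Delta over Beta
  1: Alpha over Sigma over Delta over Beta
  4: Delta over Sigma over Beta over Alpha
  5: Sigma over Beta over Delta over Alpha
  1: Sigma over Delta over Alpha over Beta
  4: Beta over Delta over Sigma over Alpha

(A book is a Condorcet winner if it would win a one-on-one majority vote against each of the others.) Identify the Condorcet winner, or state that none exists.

Check each pair by majority over 21 ballots:
Delta vs Alpha: Delta preferred on 2+4+5+1+4 = 16 ballots; Delta wins 16–5.
Delta vs Sigma: 2+4+4 = 10 for Delta, 11 for Sigma — Sigma by 11–10.
Delta vs Beta: 12 to 9, Delta.
Alpha vs Sigma: Alpha preferred on 2+1 = 3 ballots; Sigma wins 18–3.
Alpha vs Beta: 6 to 15, Beta.
Sigma vs Beta: Sigma is ranked higher on 4+1+4+5+1 = 15 ballots, Beta on 6. Sigma wins 15–6.
Only Sigma has no losses; Sigma is the Condorcet winner.

Sigma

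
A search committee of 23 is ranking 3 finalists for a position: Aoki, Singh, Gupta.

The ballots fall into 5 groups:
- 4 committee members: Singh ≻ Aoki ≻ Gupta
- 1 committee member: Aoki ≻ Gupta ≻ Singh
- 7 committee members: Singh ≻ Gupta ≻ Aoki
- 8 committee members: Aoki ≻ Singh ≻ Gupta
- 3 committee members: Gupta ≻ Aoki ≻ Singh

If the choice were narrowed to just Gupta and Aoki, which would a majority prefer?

Aoki

Ballots ranking Gupta above Aoki: 7 + 3 = 10.
Ballots ranking Aoki above Gupta: 23 − 10 = 13.
Aoki wins the head-to-head 13–10.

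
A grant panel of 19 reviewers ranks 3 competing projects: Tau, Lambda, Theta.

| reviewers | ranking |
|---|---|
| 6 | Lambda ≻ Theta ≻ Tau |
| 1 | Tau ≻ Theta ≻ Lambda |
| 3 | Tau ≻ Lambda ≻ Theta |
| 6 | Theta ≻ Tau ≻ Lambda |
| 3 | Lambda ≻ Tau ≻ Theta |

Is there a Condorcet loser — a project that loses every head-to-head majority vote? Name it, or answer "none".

Pairwise majorities:
Tau vs Lambda: Tau is ranked higher on 1+3+6 = 10 ballots, Lambda on 9. Tau wins 10–9.
Tau–Theta: Theta 12–7.
Lambda vs Theta: 6+3+3 = 12 for Lambda, 7 for Theta — Lambda by 12–7.
Every project wins at least one matchup (Tau beats Lambda; Lambda beats Theta; Theta beats Tau), so there is no Condorcet loser.

none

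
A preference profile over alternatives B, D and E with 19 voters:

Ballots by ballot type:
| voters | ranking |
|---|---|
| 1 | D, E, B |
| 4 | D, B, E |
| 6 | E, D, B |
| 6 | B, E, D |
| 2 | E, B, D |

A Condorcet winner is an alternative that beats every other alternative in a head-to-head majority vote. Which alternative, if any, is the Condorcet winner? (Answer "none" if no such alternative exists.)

none

Check each pair by majority over 19 ballots:
B–D: D 11–8.
B vs E: B wins 10–9.
D vs E: E, 14–5.
Every alternative loses at least once (B loses to D; D loses to E; E loses to B). The majority relation contains the cycle B beats E beats D beats B, so there is no Condorcet winner.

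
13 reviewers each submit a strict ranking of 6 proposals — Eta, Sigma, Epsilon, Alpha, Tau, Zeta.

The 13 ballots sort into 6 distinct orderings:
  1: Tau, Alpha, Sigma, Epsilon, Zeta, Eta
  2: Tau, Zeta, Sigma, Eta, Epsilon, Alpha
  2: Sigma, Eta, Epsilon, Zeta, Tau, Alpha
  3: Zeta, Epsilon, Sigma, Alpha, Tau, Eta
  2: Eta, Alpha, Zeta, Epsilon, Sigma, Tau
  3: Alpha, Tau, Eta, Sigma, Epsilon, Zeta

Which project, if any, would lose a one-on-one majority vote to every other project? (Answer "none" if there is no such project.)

Head-to-head results (13 reviewers):
Eta–Sigma: Sigma 8–5.
Eta vs Epsilon: Eta, 9–4.
Eta vs Alpha: Alpha wins 7–6.
Eta vs Tau: 2+2 = 4 for Eta, 9 for Tau — Tau by 9–4.
Eta–Zeta: Eta 7–6.
Sigma vs Epsilon: Sigma preferred on 1+2+2+3 = 8 ballots; Sigma wins 8–5.
Sigma vs Alpha: 7 to 6, Sigma.
Sigma vs Tau: 2+3+2 = 7 for Sigma, 6 for Tau — Sigma by 7–6.
Sigma vs Zeta: Zeta wins 7–6.
Epsilon vs Alpha: Epsilon, 7–6.
Epsilon vs Tau: 2+3+2 = 7 for Epsilon, 6 for Tau — Epsilon by 7–6.
Epsilon–Zeta: Zeta 7–6.
Alpha vs Tau: Alpha, 8–5.
Alpha vs Zeta: 1+2+3 = 6 for Alpha, 7 for Zeta — Zeta by 7–6.
Tau–Zeta: Zeta 7–6.
No project is winless: Eta beats Epsilon; Sigma beats Eta; Epsilon beats Alpha; Alpha beats Eta; Tau beats Eta; Zeta beats Sigma. There is no Condorcet loser.

none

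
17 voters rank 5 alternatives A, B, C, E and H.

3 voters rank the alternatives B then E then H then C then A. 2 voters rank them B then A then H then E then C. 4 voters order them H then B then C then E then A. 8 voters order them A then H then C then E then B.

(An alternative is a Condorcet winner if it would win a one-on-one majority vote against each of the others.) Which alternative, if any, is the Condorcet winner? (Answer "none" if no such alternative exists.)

none

Check each pair by majority over 17 ballots:
A vs B: A is ranked higher on 8 ballots, B on 9. B wins 9–8.
A–C: A 10–7.
A–E: A 10–7.
A vs H: 10 to 7, A.
B vs C: B preferred on 3+2+4 = 9 ballots; B wins 9–8.
B vs E: 3+2+4 = 9 for B, 8 for E — B by 9–8.
B vs H: H wins 12–5.
C vs E: C, 12–5.
C vs H: 0 to 17, H.
E vs H: E preferred on 3 ballots; H wins 14–3.
Every alternative loses at least once (A loses to B; B loses to H; C loses to A; E loses to A; H loses to A). The majority relation contains the cycle A > H > B > A, so there is no Condorcet winner.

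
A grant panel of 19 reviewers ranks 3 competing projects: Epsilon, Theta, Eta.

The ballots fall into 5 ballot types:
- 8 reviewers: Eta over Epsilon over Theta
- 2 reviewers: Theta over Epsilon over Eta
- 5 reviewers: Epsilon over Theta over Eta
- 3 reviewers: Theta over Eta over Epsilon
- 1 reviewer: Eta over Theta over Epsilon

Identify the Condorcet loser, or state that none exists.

none

Pairwise majorities:
Epsilon vs Theta: 13 to 6, Epsilon.
Epsilon–Eta: Eta 12–7.
Theta vs Eta: 2+5+3 = 10 for Theta, 9 for Eta — Theta by 10–9.
No project is winless: Epsilon beats Theta; Theta beats Eta; Eta beats Epsilon. There is no Condorcet loser.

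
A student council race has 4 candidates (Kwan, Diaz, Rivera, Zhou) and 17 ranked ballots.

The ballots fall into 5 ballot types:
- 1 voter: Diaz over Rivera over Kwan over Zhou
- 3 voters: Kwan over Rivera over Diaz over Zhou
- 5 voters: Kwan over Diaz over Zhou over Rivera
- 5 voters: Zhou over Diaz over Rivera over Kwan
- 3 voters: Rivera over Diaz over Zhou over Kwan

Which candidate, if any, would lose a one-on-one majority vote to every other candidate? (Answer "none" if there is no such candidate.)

none

Pairwise majorities:
Kwan vs Diaz: 3+5 = 8 for Kwan, 9 for Diaz — Diaz by 9–8.
Kwan–Rivera: Rivera 9–8.
Kwan vs Zhou: 9 to 8, Kwan.
Diaz vs Rivera: Diaz preferred on 1+5+5 = 11 ballots; Diaz wins 11–6.
Diaz–Zhou: Diaz 12–5.
Rivera vs Zhou: Rivera is ranked higher on 1+3+3 = 7 ballots, Zhou on 10. Zhou wins 10–7.
Each candidate has at least one pairwise win (Kwan beats Zhou; Diaz beats Kwan; Rivera beats Kwan; Zhou beats Rivera) — no Condorcet loser.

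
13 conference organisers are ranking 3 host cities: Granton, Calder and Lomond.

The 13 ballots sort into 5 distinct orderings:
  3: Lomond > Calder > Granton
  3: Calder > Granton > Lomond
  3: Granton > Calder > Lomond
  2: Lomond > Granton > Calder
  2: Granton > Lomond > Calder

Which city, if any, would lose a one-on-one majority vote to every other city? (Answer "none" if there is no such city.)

Calder

Head-to-head results (13 organisers):
Granton vs Calder: Granton, 7–6.
Granton vs Lomond: Granton is ranked higher on 3+3+2 = 8 ballots, Lomond on 5. Granton wins 8–5.
Calder vs Lomond: 6 to 7, Lomond.
Only Calder has no wins; Calder is the Condorcet loser.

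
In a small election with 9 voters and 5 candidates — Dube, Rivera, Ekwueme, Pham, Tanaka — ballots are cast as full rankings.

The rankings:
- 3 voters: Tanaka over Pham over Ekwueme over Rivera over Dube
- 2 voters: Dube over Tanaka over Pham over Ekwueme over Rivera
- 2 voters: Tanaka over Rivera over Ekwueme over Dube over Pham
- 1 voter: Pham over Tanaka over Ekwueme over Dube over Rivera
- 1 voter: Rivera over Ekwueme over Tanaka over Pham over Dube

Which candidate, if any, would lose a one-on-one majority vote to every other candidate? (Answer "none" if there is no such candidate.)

Dube

Head-to-head results (9 voters):
Dube vs Rivera: 2+1 = 3 for Dube, 6 for Rivera — Rivera by 6–3.
Dube vs Ekwueme: 2 to 7, Ekwueme.
Dube vs Pham: Dube preferred on 2+2 = 4 ballots; Pham wins 5–4.
Dube vs Tanaka: Tanaka wins 7–2.
Rivera vs Ekwueme: 2+1 = 3 for Rivera, 6 for Ekwueme — Ekwueme by 6–3.
Rivera vs Pham: Pham wins 6–3.
Rivera vs Tanaka: Rivera is ranked higher on 1 ballot, Tanaka on 8. Tanaka wins 8–1.
Ekwueme–Pham: Pham 6–3.
Ekwueme vs Tanaka: Tanaka wins 8–1.
Pham vs Tanaka: Tanaka wins 8–1.
Dube is beaten in every head-to-head and is the Condorcet loser.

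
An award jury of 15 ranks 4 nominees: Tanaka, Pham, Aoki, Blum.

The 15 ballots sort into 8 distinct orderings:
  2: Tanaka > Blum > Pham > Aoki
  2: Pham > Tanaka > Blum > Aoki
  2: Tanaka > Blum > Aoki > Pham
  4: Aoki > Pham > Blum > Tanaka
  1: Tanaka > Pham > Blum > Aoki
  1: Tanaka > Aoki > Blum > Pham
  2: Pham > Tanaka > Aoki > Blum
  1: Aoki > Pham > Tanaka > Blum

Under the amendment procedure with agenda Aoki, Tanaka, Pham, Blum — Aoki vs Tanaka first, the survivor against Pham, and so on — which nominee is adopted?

Round 1: Aoki vs Tanaka — 5–10, Tanaka advances.
Round 2: Tanaka vs Pham — 6–9, Pham advances.
Round 3: Pham vs Blum — 10–5, Pham advances.
The agenda winner is Pham.

Pham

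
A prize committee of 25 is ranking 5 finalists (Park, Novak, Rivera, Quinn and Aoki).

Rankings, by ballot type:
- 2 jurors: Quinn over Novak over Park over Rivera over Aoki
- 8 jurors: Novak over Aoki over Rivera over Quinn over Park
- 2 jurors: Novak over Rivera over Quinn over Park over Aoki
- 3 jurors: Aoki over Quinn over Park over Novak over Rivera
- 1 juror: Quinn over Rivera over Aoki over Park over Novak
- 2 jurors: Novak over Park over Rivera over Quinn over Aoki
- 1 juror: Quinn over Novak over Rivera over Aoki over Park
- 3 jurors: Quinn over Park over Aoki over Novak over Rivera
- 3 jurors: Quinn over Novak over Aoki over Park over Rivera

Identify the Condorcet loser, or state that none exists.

Head-to-head results (25 jurors):
Park vs Novak: Park preferred on 3+1+3 = 7 ballots; Novak wins 18–7.
Park vs Rivera: Park wins 13–12.
Park vs Quinn: 2 for Park, 23 for Quinn — Quinn by 23–2.
Park vs Aoki: Park is ranked higher on 2+2+2+3 = 9 ballots, Aoki on 16. Aoki wins 16–9.
Novak vs Rivera: Novak, 24–1.
Novak vs Quinn: Novak preferred on 8+2+2 = 12 ballots; Quinn wins 13–12.
Novak–Aoki: Novak 18–7.
Rivera vs Quinn: 12 to 13, Quinn.
Rivera vs Aoki: Aoki wins 17–8.
Quinn vs Aoki: Quinn preferred on 14 ballots; Quinn wins 14–11.
Only Rivera has no wins; Rivera is the Condorcet loser.

Rivera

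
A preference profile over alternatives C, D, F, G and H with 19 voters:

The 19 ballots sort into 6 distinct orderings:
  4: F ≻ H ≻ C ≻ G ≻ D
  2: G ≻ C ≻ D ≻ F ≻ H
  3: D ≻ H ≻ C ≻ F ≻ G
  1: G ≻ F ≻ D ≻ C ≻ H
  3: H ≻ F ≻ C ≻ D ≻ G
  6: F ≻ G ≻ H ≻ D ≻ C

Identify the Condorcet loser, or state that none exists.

none

Pairwise majorities:
C–D: D 10–9.
C vs F: F wins 14–5.
C vs G: 4+3+3 = 10 for C, 9 for G — C by 10–9.
C vs H: C preferred on 2+1 = 3 ballots; H wins 16–3.
D vs F: D is ranked higher on 2+3 = 5 ballots, F on 14. F wins 14–5.
D vs G: 6 to 13, G.
D vs H: H wins 13–6.
F vs G: F is ranked higher on 4+3+3+6 = 16 ballots, G on 3. F wins 16–3.
F–H: F 13–6.
G vs H: H, 10–9.
No alternative is winless: C beats G; D beats C; F beats C; G beats D; H beats C. There is no Condorcet loser.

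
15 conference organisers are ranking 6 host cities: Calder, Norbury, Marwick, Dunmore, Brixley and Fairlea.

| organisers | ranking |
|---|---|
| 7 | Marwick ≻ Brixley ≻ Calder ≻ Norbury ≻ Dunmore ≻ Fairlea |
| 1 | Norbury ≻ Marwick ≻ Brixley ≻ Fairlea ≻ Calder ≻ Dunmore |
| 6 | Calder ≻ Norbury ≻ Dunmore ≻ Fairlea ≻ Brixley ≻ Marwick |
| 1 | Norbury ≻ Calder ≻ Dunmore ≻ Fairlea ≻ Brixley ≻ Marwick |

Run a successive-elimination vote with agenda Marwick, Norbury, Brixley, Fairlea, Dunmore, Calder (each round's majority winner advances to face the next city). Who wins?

Round 1: Marwick vs Norbury — 7–8, Norbury advances.
Round 2: Norbury vs Brixley — 8–7, Norbury advances.
Round 3: Norbury vs Fairlea — 15–0, Norbury advances.
Round 4: Norbury vs Dunmore — 15–0, Norbury advances.
Round 5: Norbury vs Calder — 2–13, Calder advances.
Calder survives the agenda.

Calder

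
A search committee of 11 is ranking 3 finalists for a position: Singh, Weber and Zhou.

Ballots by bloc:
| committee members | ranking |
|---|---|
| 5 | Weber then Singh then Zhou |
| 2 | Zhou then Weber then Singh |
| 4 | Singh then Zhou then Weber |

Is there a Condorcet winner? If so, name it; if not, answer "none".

Check each pair by majority over 11 ballots:
Singh vs Weber: Weber wins 7–4.
Singh vs Zhou: Singh wins 9–2.
Weber–Zhou: Zhou 6–5.
No candidate is unbeaten: Singh loses to Weber; Weber loses to Zhou; Zhou loses to Singh. In particular Singh → Zhou → Weber → Singh is a majority cycle — no Condorcet winner exists.

none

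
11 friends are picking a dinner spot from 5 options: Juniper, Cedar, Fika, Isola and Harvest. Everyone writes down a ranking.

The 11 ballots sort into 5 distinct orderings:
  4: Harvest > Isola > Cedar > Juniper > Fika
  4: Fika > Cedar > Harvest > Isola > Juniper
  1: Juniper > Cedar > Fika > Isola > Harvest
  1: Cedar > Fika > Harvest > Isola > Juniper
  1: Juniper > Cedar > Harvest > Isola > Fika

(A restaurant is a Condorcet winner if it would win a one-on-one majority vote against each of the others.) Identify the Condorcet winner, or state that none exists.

Pairwise majorities:
Juniper vs Cedar: Cedar, 9–2.
Juniper vs Fika: 4+1+1 = 6 for Juniper, 5 for Fika — Juniper by 6–5.
Juniper–Isola: Isola 9–2.
Juniper–Harvest: Harvest 9–2.
Cedar–Fika: Cedar 7–4.
Cedar vs Isola: Cedar is ranked higher on 4+1+1+1 = 7 ballots, Isola on 4. Cedar wins 7–4.
Cedar vs Harvest: Cedar wins 7–4.
Fika vs Isola: Fika preferred on 4+1+1 = 6 ballots; Fika wins 6–5.
Fika–Harvest: Fika 6–5.
Isola vs Harvest: Harvest wins 10–1.
Cedar defeats every rival head-to-head and is the Condorcet winner.

Cedar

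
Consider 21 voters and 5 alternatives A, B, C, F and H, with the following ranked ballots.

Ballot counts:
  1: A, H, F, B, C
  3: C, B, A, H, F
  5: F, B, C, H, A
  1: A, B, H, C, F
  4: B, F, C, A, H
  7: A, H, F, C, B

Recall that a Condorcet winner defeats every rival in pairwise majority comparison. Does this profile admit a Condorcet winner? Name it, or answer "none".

none

Check each pair by majority over 21 ballots:
A vs B: A is ranked higher on 1+1+7 = 9 ballots, B on 12. B wins 12–9.
A vs C: 9 to 12, C.
A vs F: A, 12–9.
A vs H: A, 16–5.
B vs C: B preferred on 1+5+1+4 = 11 ballots; B wins 11–10.
B vs F: F, 13–8.
B vs H: B wins 13–8.
C vs F: F wins 17–4.
C vs H: C is ranked higher on 3+5+4 = 12 ballots, H on 9. C wins 12–9.
F vs H: H, 12–9.
Every alternative loses at least once (A loses to B; B loses to F; C loses to B; F loses to A; H loses to A). The majority relation contains the cycle A → F → B → A, so there is no Condorcet winner.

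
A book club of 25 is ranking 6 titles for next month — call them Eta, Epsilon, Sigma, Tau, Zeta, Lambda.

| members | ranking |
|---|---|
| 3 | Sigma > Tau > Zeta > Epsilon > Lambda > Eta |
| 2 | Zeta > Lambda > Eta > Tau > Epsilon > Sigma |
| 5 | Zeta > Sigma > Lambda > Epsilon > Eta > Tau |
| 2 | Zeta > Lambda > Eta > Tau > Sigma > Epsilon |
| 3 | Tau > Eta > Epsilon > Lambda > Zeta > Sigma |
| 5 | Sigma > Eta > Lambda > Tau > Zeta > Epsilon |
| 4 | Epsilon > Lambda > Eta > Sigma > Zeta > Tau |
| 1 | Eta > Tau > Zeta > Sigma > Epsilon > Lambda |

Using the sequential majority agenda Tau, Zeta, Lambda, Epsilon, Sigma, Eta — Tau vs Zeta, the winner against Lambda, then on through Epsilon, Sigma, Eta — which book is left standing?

Round 1: Tau vs Zeta — 12–13, Zeta advances.
Round 2: Zeta vs Lambda — 13–12, Zeta advances.
Round 3: Zeta vs Epsilon — 18–7, Zeta advances.
Round 4: Zeta vs Sigma — 13–12, Zeta advances.
Round 5: Zeta vs Eta — 12–13, Eta advances.
Eta survives the agenda.

Eta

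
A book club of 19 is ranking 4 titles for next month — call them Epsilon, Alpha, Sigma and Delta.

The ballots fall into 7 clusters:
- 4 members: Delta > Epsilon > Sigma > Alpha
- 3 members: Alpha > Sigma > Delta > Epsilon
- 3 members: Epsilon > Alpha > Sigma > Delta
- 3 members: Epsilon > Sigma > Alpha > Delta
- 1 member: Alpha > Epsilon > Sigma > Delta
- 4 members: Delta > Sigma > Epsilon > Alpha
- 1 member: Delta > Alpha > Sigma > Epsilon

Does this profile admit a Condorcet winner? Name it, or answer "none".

none

Check each pair by majority over 19 ballots:
Epsilon vs Alpha: Epsilon is ranked higher on 4+3+3+4 = 14 ballots, Alpha on 5. Epsilon wins 14–5.
Epsilon vs Sigma: Epsilon preferred on 4+3+3+1 = 11 ballots; Epsilon wins 11–8.
Epsilon vs Delta: 3+3+1 = 7 for Epsilon, 12 for Delta — Delta by 12–7.
Alpha vs Sigma: Alpha preferred on 3+3+1+1 = 8 ballots; Sigma wins 11–8.
Alpha vs Delta: 10 to 9, Alpha.
Sigma vs Delta: 3+3+3+1 = 10 for Sigma, 9 for Delta — Sigma by 10–9.
Every book loses at least once (Epsilon loses to Delta; Alpha loses to Epsilon; Sigma loses to Epsilon; Delta loses to Alpha). The majority relation contains the cycle Epsilon → Alpha → Delta → Epsilon, so there is no Condorcet winner.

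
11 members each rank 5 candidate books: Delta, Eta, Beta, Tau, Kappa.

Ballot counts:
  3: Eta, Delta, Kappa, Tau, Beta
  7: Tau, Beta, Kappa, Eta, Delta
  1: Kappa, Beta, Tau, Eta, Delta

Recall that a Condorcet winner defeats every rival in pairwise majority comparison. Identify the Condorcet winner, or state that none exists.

Head-to-head results (11 members):
Delta vs Eta: Eta wins 11–0.
Delta vs Beta: 3 to 8, Beta.
Delta vs Tau: Delta is ranked higher on 3 ballots, Tau on 8. Tau wins 8–3.
Delta vs Kappa: Kappa, 8–3.
Eta vs Beta: Beta, 8–3.
Eta vs Tau: 3 for Eta, 8 for Tau — Tau by 8–3.
Eta vs Kappa: 3 to 8, Kappa.
Beta vs Tau: 1 to 10, Tau.
Beta vs Kappa: Beta, 7–4.
Tau–Kappa: Tau 7–4.
Tau defeats every rival head-to-head and is the Condorcet winner.

Tau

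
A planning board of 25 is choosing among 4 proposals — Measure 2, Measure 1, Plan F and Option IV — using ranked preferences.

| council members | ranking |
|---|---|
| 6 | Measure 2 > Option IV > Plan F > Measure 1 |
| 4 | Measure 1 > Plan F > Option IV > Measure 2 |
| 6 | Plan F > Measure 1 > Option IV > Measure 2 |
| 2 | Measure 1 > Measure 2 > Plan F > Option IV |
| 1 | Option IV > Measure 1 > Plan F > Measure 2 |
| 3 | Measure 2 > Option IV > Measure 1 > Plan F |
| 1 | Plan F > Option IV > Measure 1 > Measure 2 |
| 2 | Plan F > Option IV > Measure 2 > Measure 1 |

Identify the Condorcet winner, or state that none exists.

Head-to-head results (25 council members):
Measure 2 vs Measure 1: 11 to 14, Measure 1.
Measure 2 vs Plan F: Measure 2 preferred on 6+2+3 = 11 ballots; Plan F wins 14–11.
Measure 2 vs Option IV: 11 to 14, Option IV.
Measure 1 vs Plan F: 4+2+1+3 = 10 for Measure 1, 15 for Plan F — Plan F by 15–10.
Measure 1 vs Option IV: Measure 1 preferred on 4+6+2 = 12 ballots; Option IV wins 13–12.
Plan F vs Option IV: Plan F is ranked higher on 4+6+2+1+2 = 15 ballots, Option IV on 10. Plan F wins 15–10.
Only Plan F has no losses; Plan F is the Condorcet winner.

Plan F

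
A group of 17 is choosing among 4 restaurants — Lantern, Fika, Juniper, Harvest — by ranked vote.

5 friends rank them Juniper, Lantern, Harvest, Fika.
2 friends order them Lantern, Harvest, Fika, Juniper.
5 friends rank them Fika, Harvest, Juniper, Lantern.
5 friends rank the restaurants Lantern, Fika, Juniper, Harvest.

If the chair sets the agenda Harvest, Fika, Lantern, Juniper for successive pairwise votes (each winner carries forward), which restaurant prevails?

Juniper

Round 1: Harvest vs Fika — 7–10, Fika advances.
Round 2: Fika vs Lantern — 5–12, Lantern advances.
Round 3: Lantern vs Juniper — 7–10, Juniper advances.
Juniper survives the agenda.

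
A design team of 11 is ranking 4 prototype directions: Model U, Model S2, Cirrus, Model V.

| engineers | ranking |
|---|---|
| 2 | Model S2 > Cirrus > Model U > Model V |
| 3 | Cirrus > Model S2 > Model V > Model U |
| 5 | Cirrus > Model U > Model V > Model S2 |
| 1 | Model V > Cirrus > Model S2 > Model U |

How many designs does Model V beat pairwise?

Model V against each rival (11 engineers):
Model V–Model U: Model U 7–4.
Model V vs Model S2: Model V preferred on 5+1 = 6 ballots; Model V wins 6–5.
Model V vs Cirrus: Cirrus wins 10–1.
Model V beats Model S2; loses to Model U, Cirrus — 1 pairwise win.

1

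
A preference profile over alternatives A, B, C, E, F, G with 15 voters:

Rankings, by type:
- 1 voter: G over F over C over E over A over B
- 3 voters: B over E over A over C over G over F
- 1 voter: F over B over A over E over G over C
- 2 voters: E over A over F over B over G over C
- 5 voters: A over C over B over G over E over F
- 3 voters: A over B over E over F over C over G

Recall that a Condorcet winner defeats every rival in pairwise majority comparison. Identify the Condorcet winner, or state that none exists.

A

Pairwise majorities:
A vs B: A wins 11–4.
A–C: A 14–1.
A vs E: A, 9–6.
A vs F: A wins 13–2.
A–G: A 14–1.
B vs C: B, 9–6.
B–E: B 12–3.
B–F: B 11–4.
B vs G: B, 14–1.
C vs E: E wins 9–6.
C vs F: C wins 8–7.
C vs G: C wins 11–4.
E vs F: E wins 13–2.
E vs G: E wins 9–6.
F vs G: G, 9–6.
A defeats every rival head-to-head and is the Condorcet winner.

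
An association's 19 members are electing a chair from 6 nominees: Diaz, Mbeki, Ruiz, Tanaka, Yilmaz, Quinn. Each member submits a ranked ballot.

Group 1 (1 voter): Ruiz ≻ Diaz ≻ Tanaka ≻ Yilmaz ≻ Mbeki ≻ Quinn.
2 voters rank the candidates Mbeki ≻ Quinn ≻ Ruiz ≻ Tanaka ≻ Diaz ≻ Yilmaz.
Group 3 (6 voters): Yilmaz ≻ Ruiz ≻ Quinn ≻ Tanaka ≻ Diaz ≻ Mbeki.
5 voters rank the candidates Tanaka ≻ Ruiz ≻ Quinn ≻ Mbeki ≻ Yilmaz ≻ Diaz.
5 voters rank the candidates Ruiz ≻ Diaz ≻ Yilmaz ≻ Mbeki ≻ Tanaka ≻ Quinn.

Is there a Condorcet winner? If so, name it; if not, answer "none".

Check each pair by majority over 19 ballots:
Diaz vs Mbeki: Diaz is ranked higher on 1+6+5 = 12 ballots, Mbeki on 7. Diaz wins 12–7.
Diaz vs Ruiz: Diaz preferred on 0 ballots; Ruiz wins 19–0.
Diaz vs Tanaka: Diaz is ranked higher on 1+5 = 6 ballots, Tanaka on 13. Tanaka wins 13–6.
Diaz vs Yilmaz: 8 to 11, Yilmaz.
Diaz vs Quinn: Diaz is ranked higher on 1+5 = 6 ballots, Quinn on 13. Quinn wins 13–6.
Mbeki vs Ruiz: Ruiz, 17–2.
Mbeki vs Tanaka: Mbeki is ranked higher on 2+5 = 7 ballots, Tanaka on 12. Tanaka wins 12–7.
Mbeki vs Yilmaz: Yilmaz wins 12–7.
Mbeki vs Quinn: 1+2+5 = 8 for Mbeki, 11 for Quinn — Quinn by 11–8.
Ruiz vs Tanaka: Ruiz is ranked higher on 1+2+6+5 = 14 ballots, Tanaka on 5. Ruiz wins 14–5.
Ruiz vs Yilmaz: Ruiz preferred on 1+2+5+5 = 13 ballots; Ruiz wins 13–6.
Ruiz vs Quinn: 1+6+5+5 = 17 for Ruiz, 2 for Quinn — Ruiz by 17–2.
Tanaka–Yilmaz: Yilmaz 11–8.
Tanaka vs Quinn: Tanaka wins 11–8.
Yilmaz vs Quinn: Yilmaz preferred on 1+6+5 = 12 ballots; Yilmaz wins 12–7.
Ruiz beats each of Diaz, Mbeki, Tanaka, Yilmaz, Quinn — Ruiz is the Condorcet winner.

Ruiz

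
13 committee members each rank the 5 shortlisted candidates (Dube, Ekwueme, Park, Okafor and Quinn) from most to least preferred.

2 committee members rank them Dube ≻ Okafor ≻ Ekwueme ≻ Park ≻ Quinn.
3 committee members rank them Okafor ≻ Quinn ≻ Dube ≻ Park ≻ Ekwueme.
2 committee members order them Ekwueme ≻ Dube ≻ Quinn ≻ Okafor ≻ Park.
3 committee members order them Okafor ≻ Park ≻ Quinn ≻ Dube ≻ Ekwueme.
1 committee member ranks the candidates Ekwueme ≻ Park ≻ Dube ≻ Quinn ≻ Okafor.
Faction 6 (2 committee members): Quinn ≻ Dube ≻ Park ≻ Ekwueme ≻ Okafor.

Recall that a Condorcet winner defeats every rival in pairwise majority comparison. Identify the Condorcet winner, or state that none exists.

none

Head-to-head results (13 committee members):
Dube–Ekwueme: Dube 10–3.
Dube vs Park: Dube wins 9–4.
Dube vs Okafor: Dube is ranked higher on 2+2+1+2 = 7 ballots, Okafor on 6. Dube wins 7–6.
Dube vs Quinn: 5 to 8, Quinn.
Ekwueme vs Park: Park wins 8–5.
Ekwueme–Okafor: Okafor 8–5.
Ekwueme–Quinn: Quinn 8–5.
Park vs Okafor: Okafor wins 10–3.
Park vs Quinn: Park preferred on 2+3+1 = 6 ballots; Quinn wins 7–6.
Okafor–Quinn: Okafor 8–5.
Each candidate drops at least one matchup (Dube loses to Quinn; Ekwueme loses to Dube; Park loses to Dube; Okafor loses to Dube; Quinn loses to Okafor); the cycle Dube > Okafor > Quinn > Dube rules out a Condorcet winner.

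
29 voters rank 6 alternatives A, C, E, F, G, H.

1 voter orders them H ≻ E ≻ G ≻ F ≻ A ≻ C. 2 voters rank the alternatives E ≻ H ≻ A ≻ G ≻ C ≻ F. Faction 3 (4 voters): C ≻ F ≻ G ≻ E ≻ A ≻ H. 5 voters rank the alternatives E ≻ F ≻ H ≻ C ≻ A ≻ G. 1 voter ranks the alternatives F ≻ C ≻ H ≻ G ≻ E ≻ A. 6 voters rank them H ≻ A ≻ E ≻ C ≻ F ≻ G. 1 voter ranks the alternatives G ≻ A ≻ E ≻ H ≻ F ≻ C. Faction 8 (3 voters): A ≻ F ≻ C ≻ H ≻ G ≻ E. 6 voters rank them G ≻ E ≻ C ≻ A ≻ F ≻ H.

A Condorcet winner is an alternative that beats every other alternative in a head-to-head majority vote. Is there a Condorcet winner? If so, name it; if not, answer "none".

Check each pair by majority over 29 ballots:
A vs C: 13 to 16, C.
A vs E: 10 to 19, E.
A vs F: A preferred on 2+6+1+3+6 = 18 ballots; A wins 18–11.
A vs G: A preferred on 2+5+6+3 = 16 ballots; A wins 16–13.
A vs H: A is ranked higher on 4+1+3+6 = 14 ballots, H on 15. H wins 15–14.
C vs E: C is ranked higher on 4+1+3 = 8 ballots, E on 21. E wins 21–8.
C vs F: 18 to 11, C.
C vs G: 19 to 10, C.
C vs H: 4+1+3+6 = 14 for C, 15 for H — H by 15–14.
E vs F: 21 to 8, E.
E vs G: 1+2+5+6 = 14 for E, 15 for G — G by 15–14.
E vs H: E is ranked higher on 2+4+5+1+6 = 18 ballots, H on 11. E wins 18–11.
F vs G: 4+5+1+6+3 = 19 for F, 10 for G — F by 19–10.
F vs H: F is ranked higher on 4+5+1+3+6 = 19 ballots, H on 10. F wins 19–10.
G vs H: G is ranked higher on 4+1+6 = 11 ballots, H on 18. H wins 18–11.
Each alternative drops at least one matchup (A loses to C; C loses to E; E loses to G; F loses to A; G loses to A; H loses to E); the cycle A beats F beats H beats A rules out a Condorcet winner.

none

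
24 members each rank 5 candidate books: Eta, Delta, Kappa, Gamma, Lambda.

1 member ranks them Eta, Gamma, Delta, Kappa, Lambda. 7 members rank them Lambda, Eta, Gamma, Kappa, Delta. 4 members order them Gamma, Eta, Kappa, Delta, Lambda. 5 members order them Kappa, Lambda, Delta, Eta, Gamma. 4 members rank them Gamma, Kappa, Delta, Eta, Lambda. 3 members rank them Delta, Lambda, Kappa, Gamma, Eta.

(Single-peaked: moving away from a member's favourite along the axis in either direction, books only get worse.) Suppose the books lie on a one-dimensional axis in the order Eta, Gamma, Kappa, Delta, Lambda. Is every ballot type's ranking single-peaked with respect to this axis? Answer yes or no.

Axis positions: Eta=1, Gamma=2, Kappa=3, Delta=4, Lambda=5.
Ballot type 1: ranking walks positions 1-2-4-3-5; Delta is ranked above Kappa even though Kappa lies between Delta and the peak Eta on the axis — preferences dip and rise again. Not single-peaked.
Ballot type 2: ranking walks positions 5-1-2-3-4; Eta is ranked above Delta even though Delta lies between Eta and the peak Lambda on the axis — preferences dip and rise again. Not single-peaked.
Ballot type 3 (peak Gamma at position 2): ranking walks positions 2-1-3-4-5, expanding outward from the peak — single-peaked.
Ballot type 4: ranking walks positions 3-5-4-1-2; Lambda is ranked above Delta even though Delta lies between Lambda and the peak Kappa on the axis — preferences dip and rise again. Not single-peaked.
Ballot type 5 (peak Gamma at position 2): ranking walks positions 2-3-4-1-5, expanding outward from the peak — single-peaked.
Ballot type 6 (peak Delta at position 4): ranking walks positions 4-5-3-2-1, expanding outward from the peak — single-peaked.
Ballot type 1 violates single-peakedness, so the profile is not single-peaked on this axis.

no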